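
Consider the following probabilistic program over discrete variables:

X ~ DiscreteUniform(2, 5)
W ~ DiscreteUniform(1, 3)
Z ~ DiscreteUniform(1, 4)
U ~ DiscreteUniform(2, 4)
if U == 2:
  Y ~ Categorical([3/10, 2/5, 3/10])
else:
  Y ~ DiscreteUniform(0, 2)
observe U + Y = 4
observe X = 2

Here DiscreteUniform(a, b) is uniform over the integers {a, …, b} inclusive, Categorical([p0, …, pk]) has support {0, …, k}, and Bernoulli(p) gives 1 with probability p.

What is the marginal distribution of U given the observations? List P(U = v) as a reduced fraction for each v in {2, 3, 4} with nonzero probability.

P(U=2) = 9/29, P(U=3) = 10/29, P(U=4) = 10/29

Enumerate traces; 36 have nonzero weight after conditioning:
  (X=2, W=1, Z=1, U=2, Y=2) weight 1/480
  (X=2, W=1, Z=1, U=3, Y=1) weight 1/432
  (X=2, W=1, Z=1, U=4, Y=0) weight 1/432
  (X=2, W=1, Z=2, U=2, Y=2) weight 1/480
  (X=2, W=1, Z=2, U=3, Y=1) weight 1/432
  (X=2, W=1, Z=2, U=4, Y=0) weight 1/432
  (X=2, W=1, Z=3, U=2, Y=2) weight 1/480
  (X=2, W=1, Z=3, U=3, Y=1) weight 1/432
  … 28 more
Group by U:
  weight(U=2) = 1/40
  weight(U=3) = 1/36
  weight(U=4) = 1/36
Total weight = 1/40 + 1/36 + 1/36 = 29/360
P(U=2 | obs) = 1/40 / 29/360 = 9/29
P(U=3 | obs) = 1/36 / 29/360 = 10/29
P(U=4 | obs) = 1/36 / 29/360 = 10/29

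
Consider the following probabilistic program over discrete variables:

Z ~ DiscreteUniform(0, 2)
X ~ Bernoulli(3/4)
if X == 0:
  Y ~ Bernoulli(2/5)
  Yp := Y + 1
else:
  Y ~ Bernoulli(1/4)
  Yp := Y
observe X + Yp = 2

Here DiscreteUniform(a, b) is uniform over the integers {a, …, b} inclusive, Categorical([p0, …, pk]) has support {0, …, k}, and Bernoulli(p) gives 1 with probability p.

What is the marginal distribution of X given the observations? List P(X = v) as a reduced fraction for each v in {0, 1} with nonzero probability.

P(X=0) = 8/23, P(X=1) = 15/23

Enumerate traces; 6 have nonzero weight after conditioning:
  (Z=0, X=0, Y=1) weight 1/30
  (Z=0, X=1, Y=1) weight 1/16
  (Z=1, X=0, Y=1) weight 1/30
  (Z=1, X=1, Y=1) weight 1/16
  (Z=2, X=0, Y=1) weight 1/30
  (Z=2, X=1, Y=1) weight 1/16
Group by X:
  weight(X=0) = 1/10
  weight(X=1) = 3/16
Total weight = 1/10 + 3/16 = 23/80
P(X=0 | obs) = 1/10 / 23/80 = 8/23
P(X=1 | obs) = 3/16 / 23/80 = 15/23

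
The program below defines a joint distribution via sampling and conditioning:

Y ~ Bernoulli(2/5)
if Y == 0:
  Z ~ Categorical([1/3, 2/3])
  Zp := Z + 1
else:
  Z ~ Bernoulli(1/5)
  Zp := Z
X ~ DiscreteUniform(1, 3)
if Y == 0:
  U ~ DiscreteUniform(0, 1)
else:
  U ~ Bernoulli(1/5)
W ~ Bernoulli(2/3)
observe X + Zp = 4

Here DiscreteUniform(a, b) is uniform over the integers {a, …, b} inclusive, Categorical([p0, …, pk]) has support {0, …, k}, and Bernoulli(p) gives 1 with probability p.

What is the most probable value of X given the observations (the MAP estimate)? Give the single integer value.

Enumerate traces; 12 have nonzero weight after conditioning:
  (Y=0, Z=0, X=3, U=0, W=0) weight 1/90
  (Y=0, Z=0, X=3, U=0, W=1) weight 1/45
  (Y=0, Z=0, X=3, U=1, W=0) weight 1/90
  (Y=0, Z=0, X=3, U=1, W=1) weight 1/45
  (Y=0, Z=1, X=2, U=0, W=0) weight 1/45
  (Y=0, Z=1, X=2, U=0, W=1) weight 2/45
  (Y=0, Z=1, X=2, U=1, W=0) weight 1/45
  (Y=0, Z=1, X=2, U=1, W=1) weight 2/45
  … 4 more
Group by X:
  weight(X=2) = 2/15
  weight(X=3) = 7/75
Total weight = 2/15 + 7/75 = 17/75
P(X=2 | obs) = 2/15 / 17/75 = 10/17
P(X=3 | obs) = 7/75 / 17/75 = 7/17
argmax = 2

argmax_v P(X = v | obs) = 2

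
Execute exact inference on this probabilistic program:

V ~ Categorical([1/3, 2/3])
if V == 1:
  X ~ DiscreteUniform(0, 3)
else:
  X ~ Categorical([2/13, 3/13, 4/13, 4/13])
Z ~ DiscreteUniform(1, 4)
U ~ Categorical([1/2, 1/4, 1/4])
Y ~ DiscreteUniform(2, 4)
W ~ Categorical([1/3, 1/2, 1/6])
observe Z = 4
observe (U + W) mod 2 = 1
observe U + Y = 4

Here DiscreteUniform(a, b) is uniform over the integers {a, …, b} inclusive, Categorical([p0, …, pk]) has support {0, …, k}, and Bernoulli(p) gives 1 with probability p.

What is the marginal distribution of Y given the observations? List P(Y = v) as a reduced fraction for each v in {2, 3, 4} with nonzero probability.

P(Y=2) = 1/4, P(Y=3) = 1/4, P(Y=4) = 1/2

Enumerate traces; 32 have nonzero weight after conditioning:
  (V=0, X=0, Z=4, U=0, Y=4, W=1) weight 1/936
  (V=0, X=0, Z=4, U=1, Y=3, W=0) weight 1/2808
  (V=0, X=0, Z=4, U=1, Y=3, W=2) weight 1/5616
  (V=0, X=0, Z=4, U=2, Y=2, W=1) weight 1/1872
  (V=0, X=1, Z=4, U=0, Y=4, W=1) weight 1/624
  (V=0, X=1, Z=4, U=1, Y=3, W=0) weight 1/1872
  (V=0, X=1, Z=4, U=1, Y=3, W=2) weight 1/3744
  (V=0, X=1, Z=4, U=2, Y=2, W=1) weight 1/1248
  … 24 more
Group by Y:
  weight(Y=2) = 1/96
  weight(Y=3) = 1/96
  weight(Y=4) = 1/48
Total weight = 1/96 + 1/96 + 1/48 = 1/24
P(Y=2 | obs) = 1/96 / 1/24 = 1/4
P(Y=3 | obs) = 1/96 / 1/24 = 1/4
P(Y=4 | obs) = 1/48 / 1/24 = 1/2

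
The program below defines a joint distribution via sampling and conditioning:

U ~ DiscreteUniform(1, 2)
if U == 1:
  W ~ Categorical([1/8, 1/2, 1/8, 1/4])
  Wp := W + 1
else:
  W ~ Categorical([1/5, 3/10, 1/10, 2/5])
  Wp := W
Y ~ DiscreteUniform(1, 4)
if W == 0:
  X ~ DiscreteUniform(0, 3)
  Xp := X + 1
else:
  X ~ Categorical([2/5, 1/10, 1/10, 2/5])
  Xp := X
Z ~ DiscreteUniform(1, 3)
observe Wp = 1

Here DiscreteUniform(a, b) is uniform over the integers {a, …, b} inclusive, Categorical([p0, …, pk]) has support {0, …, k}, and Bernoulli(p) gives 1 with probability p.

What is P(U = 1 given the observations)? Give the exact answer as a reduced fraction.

Enumerate traces; 96 have nonzero weight after conditioning:
  (U=1, W=0, Y=1, X=0, Z=1) weight 1/768
  (U=1, W=0, Y=1, X=0, Z=2) weight 1/768
  (U=1, W=0, Y=1, X=0, Z=3) weight 1/768
  (U=1, W=0, Y=1, X=1, Z=1) weight 1/768
  (U=1, W=0, Y=1, X=1, Z=2) weight 1/768
  (U=1, W=0, Y=1, X=1, Z=3) weight 1/768
  (U=1, W=0, Y=1, X=2, Z=1) weight 1/768
  (U=1, W=0, Y=1, X=2, Z=2) weight 1/768
  (U=2, W=1, Y=1, X=0, Z=1) weight 1/200
  … 87 more
Group by U:
  weight(U=1) = 1/16
  weight(U=2) = 3/20
Total weight = 1/16 + 3/20 = 17/80
P(U=1 | obs) = 1/16 / 17/80 = 5/17
P(U=2 | obs) = 3/20 / 17/80 = 12/17

P(U = 1 | obs) = 5/17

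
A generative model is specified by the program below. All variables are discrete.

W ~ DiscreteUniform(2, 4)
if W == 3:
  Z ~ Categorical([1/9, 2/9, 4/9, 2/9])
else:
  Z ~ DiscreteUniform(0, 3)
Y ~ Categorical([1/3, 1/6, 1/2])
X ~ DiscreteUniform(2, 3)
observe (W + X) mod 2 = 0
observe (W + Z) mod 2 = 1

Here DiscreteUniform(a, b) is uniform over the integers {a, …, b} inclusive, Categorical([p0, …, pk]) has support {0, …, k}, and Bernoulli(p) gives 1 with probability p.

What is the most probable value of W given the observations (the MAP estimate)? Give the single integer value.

argmax_v P(W = v | obs) = 3

Enumerate traces; 18 have nonzero weight after conditioning:
  (W=2, Z=1, Y=0, X=2) weight 1/72
  (W=2, Z=1, Y=1, X=2) weight 1/144
  (W=2, Z=1, Y=2, X=2) weight 1/48
  (W=2, Z=3, Y=0, X=2) weight 1/72
  (W=2, Z=3, Y=1, X=2) weight 1/144
  (W=2, Z=3, Y=2, X=2) weight 1/48
  (W=3, Z=0, Y=0, X=3) weight 1/162
  (W=3, Z=0, Y=1, X=3) weight 1/324
  (W=4, Z=1, Y=0, X=2) weight 1/72
  … 9 more
Group by W:
  weight(W=2) = 1/12
  weight(W=3) = 5/54
  weight(W=4) = 1/12
Total weight = 1/12 + 5/54 + 1/12 = 7/27
P(W=2 | obs) = 1/12 / 7/27 = 9/28
P(W=3 | obs) = 5/54 / 7/27 = 5/14
P(W=4 | obs) = 1/12 / 7/27 = 9/28
argmax = 3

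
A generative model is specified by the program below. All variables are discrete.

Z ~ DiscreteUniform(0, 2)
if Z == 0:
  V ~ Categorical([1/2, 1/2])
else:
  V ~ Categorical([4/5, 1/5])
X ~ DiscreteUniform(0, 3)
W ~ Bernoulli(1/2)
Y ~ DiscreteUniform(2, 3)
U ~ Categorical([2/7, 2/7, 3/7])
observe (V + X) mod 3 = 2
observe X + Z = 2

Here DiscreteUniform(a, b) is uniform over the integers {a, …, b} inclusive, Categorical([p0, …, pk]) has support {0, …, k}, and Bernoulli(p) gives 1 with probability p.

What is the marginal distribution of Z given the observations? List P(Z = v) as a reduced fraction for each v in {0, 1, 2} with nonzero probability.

Enumerate traces; 24 have nonzero weight after conditioning:
  (Z=0, V=0, X=2, W=0, Y=2, U=0) weight 1/336
  (Z=0, V=0, X=2, W=0, Y=2, U=1) weight 1/336
  (Z=0, V=0, X=2, W=0, Y=2, U=2) weight 1/224
  (Z=0, V=0, X=2, W=0, Y=3, U=0) weight 1/336
  (Z=0, V=0, X=2, W=0, Y=3, U=1) weight 1/336
  (Z=0, V=0, X=2, W=0, Y=3, U=2) weight 1/224
  (Z=0, V=0, X=2, W=1, Y=2, U=0) weight 1/336
  (Z=0, V=0, X=2, W=1, Y=2, U=1) weight 1/336
  (Z=1, V=1, X=1, W=0, Y=2, U=0) weight 1/840
  … 15 more
Group by Z:
  weight(Z=0) = 1/24
  weight(Z=1) = 1/60
Total weight = 1/24 + 1/60 = 7/120
P(Z=0 | obs) = 1/24 / 7/120 = 5/7
P(Z=1 | obs) = 1/60 / 7/120 = 2/7

P(Z=0) = 5/7, P(Z=1) = 2/7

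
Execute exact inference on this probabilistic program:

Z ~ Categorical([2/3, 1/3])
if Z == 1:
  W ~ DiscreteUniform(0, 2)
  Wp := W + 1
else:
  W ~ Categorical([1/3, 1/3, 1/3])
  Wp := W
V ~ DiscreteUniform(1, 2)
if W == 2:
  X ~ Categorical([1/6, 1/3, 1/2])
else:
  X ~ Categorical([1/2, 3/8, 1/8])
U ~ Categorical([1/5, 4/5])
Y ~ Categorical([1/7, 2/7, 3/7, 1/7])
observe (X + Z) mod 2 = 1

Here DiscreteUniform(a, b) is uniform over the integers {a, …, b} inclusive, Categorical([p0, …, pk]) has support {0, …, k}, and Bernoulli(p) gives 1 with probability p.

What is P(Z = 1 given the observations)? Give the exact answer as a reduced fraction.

P(Z = 1 | obs) = 23/49

Enumerate traces; 144 have nonzero weight after conditioning:
  (Z=0, W=0, V=1, X=1, U=0, Y=0) weight 1/840
  (Z=0, W=0, V=1, X=1, U=0, Y=1) weight 1/420
  (Z=0, W=0, V=1, X=1, U=0, Y=2) weight 1/280
  (Z=0, W=0, V=1, X=1, U=0, Y=3) weight 1/840
  (Z=0, W=0, V=1, X=1, U=1, Y=0) weight 1/210
  (Z=0, W=0, V=1, X=1, U=1, Y=1) weight 1/105
  (Z=0, W=0, V=1, X=1, U=1, Y=2) weight 1/70
  (Z=0, W=0, V=1, X=1, U=1, Y=3) weight 1/210
  (Z=1, W=0, V=1, X=0, U=0, Y=0) weight 1/1260
  … 135 more
Group by Z:
  weight(Z=0) = 13/54
  weight(Z=1) = 23/108
Total weight = 13/54 + 23/108 = 49/108
P(Z=0 | obs) = 13/54 / 49/108 = 26/49
P(Z=1 | obs) = 23/108 / 49/108 = 23/49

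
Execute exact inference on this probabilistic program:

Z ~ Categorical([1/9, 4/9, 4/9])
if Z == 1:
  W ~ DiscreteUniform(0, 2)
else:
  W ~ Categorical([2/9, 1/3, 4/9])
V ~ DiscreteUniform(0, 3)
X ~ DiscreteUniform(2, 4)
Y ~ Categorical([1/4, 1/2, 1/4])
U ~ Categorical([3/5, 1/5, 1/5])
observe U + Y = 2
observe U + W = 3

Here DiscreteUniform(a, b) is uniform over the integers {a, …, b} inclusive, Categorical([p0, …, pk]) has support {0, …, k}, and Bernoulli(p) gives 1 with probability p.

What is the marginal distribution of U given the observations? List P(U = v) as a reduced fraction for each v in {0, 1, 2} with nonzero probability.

Enumerate traces; 72 have nonzero weight after conditioning:
  (Z=0, W=1, V=0, X=2, Y=0, U=2) weight 1/6480
  (Z=0, W=1, V=0, X=3, Y=0, U=2) weight 1/6480
  (Z=0, W=1, V=0, X=4, Y=0, U=2) weight 1/6480
  (Z=0, W=1, V=1, X=2, Y=0, U=2) weight 1/6480
  (Z=0, W=1, V=1, X=3, Y=0, U=2) weight 1/6480
  (Z=0, W=1, V=1, X=4, Y=0, U=2) weight 1/6480
  (Z=0, W=1, V=2, X=2, Y=0, U=2) weight 1/6480
  (Z=0, W=1, V=2, X=3, Y=0, U=2) weight 1/6480
  (Z=0, W=2, V=0, X=2, Y=1, U=1) weight 1/2430
  … 63 more
Group by U:
  weight(U=1) = 16/405
  weight(U=2) = 1/60
Total weight = 16/405 + 1/60 = 91/1620
P(U=1 | obs) = 16/405 / 91/1620 = 64/91
P(U=2 | obs) = 1/60 / 91/1620 = 27/91

P(U=1) = 64/91, P(U=2) = 27/91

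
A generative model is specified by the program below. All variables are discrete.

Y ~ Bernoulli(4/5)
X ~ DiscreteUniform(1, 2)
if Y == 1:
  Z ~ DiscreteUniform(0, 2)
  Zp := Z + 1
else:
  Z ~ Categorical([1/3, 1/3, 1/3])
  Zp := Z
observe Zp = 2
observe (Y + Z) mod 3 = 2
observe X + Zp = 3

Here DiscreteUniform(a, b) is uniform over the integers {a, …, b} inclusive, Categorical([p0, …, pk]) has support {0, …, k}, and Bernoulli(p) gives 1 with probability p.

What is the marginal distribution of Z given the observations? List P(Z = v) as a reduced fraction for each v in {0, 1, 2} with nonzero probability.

Enumerate traces; 2 have nonzero weight after conditioning:
  (Y=0, X=1, Z=2) weight 1/30
  (Y=1, X=1, Z=1) weight 2/15
Group by Z:
  weight(Z=1) = 2/15
  weight(Z=2) = 1/30
Total weight = 2/15 + 1/30 = 1/6
P(Z=1 | obs) = 2/15 / 1/6 = 4/5
P(Z=2 | obs) = 1/30 / 1/6 = 1/5

P(Z=1) = 4/5, P(Z=2) = 1/5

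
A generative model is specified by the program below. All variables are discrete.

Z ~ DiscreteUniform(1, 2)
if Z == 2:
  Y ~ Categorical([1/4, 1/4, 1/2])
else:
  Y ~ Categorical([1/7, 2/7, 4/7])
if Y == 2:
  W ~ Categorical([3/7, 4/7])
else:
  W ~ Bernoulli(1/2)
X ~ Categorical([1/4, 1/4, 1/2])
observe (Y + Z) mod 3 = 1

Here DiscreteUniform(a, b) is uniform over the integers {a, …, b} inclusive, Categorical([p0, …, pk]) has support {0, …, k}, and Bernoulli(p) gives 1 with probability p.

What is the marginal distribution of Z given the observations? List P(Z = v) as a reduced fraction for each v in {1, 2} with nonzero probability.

Enumerate traces; 12 have nonzero weight after conditioning:
  (Z=1, Y=0, W=0, X=0) weight 1/112
  (Z=1, Y=0, W=0, X=1) weight 1/112
  (Z=1, Y=0, W=0, X=2) weight 1/56
  (Z=1, Y=0, W=1, X=0) weight 1/112
  (Z=1, Y=0, W=1, X=1) weight 1/112
  (Z=1, Y=0, W=1, X=2) weight 1/56
  (Z=2, Y=2, W=0, X=0) weight 3/112
  (Z=2, Y=2, W=0, X=1) weight 3/112
  … 4 more
Group by Z:
  weight(Z=1) = 1/14
  weight(Z=2) = 1/4
Total weight = 1/14 + 1/4 = 9/28
P(Z=1 | obs) = 1/14 / 9/28 = 2/9
P(Z=2 | obs) = 1/4 / 9/28 = 7/9

P(Z=1) = 2/9, P(Z=2) = 7/9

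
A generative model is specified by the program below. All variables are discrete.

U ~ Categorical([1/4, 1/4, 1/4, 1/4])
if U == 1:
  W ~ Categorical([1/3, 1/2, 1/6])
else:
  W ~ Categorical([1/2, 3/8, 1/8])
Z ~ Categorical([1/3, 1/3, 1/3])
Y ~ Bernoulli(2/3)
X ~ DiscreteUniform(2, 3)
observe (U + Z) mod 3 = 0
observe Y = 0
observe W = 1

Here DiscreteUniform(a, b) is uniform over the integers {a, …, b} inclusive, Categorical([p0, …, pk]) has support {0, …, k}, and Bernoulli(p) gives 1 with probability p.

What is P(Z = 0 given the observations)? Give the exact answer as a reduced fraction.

Enumerate traces; 8 have nonzero weight after conditioning:
  (U=0, W=1, Z=0, Y=0, X=2) weight 1/192
  (U=0, W=1, Z=0, Y=0, X=3) weight 1/192
  (U=1, W=1, Z=2, Y=0, X=2) weight 1/144
  (U=1, W=1, Z=2, Y=0, X=3) weight 1/144
  (U=2, W=1, Z=1, Y=0, X=2) weight 1/192
  (U=2, W=1, Z=1, Y=0, X=3) weight 1/192
  (U=3, W=1, Z=0, Y=0, X=2) weight 1/192
  (U=3, W=1, Z=0, Y=0, X=3) weight 1/192
Group by Z:
  weight(Z=0) = 1/48
  weight(Z=1) = 1/96
  weight(Z=2) = 1/72
Total weight = 1/48 + 1/96 + 1/72 = 13/288
P(Z=0 | obs) = 1/48 / 13/288 = 6/13
P(Z=1 | obs) = 1/96 / 13/288 = 3/13
P(Z=2 | obs) = 1/72 / 13/288 = 4/13

P(Z = 0 | obs) = 6/13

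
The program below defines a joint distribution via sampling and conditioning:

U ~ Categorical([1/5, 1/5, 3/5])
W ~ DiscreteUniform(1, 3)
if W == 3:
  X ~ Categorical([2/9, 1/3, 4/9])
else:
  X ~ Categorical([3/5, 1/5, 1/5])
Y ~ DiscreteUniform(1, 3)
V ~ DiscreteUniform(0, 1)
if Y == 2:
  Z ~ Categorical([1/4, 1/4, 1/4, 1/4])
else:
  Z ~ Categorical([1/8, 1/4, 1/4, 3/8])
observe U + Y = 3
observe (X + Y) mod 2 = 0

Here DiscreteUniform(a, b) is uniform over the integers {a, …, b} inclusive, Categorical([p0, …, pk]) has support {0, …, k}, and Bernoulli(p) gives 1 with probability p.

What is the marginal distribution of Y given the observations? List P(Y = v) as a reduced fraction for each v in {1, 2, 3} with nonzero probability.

Enumerate traces; 96 have nonzero weight after conditioning:
  (U=0, W=1, X=1, Y=3, V=0, Z=0) weight 1/3600
  (U=0, W=1, X=1, Y=3, V=0, Z=1) weight 1/1800
  (U=0, W=1, X=1, Y=3, V=0, Z=2) weight 1/1800
  (U=0, W=1, X=1, Y=3, V=0, Z=3) weight 1/1200
  (U=0, W=1, X=1, Y=3, V=1, Z=0) weight 1/3600
  (U=0, W=1, X=1, Y=3, V=1, Z=1) weight 1/1800
  (U=0, W=1, X=1, Y=3, V=1, Z=2) weight 1/1800
  (U=0, W=1, X=1, Y=3, V=1, Z=3) weight 1/1200
  (U=1, W=1, X=0, Y=2, V=0, Z=0) weight 1/600
  (U=2, W=1, X=1, Y=1, V=0, Z=0) weight 1/1200
  … 86 more
Group by Y:
  weight(Y=1) = 11/225
  weight(Y=2) = 34/675
  weight(Y=3) = 11/675
Total weight = 11/225 + 34/675 + 11/675 = 26/225
P(Y=1 | obs) = 11/225 / 26/225 = 11/26
P(Y=2 | obs) = 34/675 / 26/225 = 17/39
P(Y=3 | obs) = 11/675 / 26/225 = 11/78

P(Y=1) = 11/26, P(Y=2) = 17/39, P(Y=3) = 11/78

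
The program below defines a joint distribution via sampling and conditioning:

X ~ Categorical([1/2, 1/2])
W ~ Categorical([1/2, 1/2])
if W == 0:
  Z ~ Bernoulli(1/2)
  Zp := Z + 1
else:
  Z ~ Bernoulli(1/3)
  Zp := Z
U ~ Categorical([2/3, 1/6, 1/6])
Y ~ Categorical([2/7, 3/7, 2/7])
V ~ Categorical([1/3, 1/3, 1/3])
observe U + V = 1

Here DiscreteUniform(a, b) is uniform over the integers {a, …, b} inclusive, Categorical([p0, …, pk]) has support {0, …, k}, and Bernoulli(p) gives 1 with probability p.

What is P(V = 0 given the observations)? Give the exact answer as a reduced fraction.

P(V = 0 | obs) = 1/5

Enumerate traces; 48 have nonzero weight after conditioning:
  (X=0, W=0, Z=0, U=0, Y=0, V=1) weight 1/126
  (X=0, W=0, Z=0, U=0, Y=1, V=1) weight 1/84
  (X=0, W=0, Z=0, U=0, Y=2, V=1) weight 1/126
  (X=0, W=0, Z=0, U=1, Y=0, V=0) weight 1/504
  (X=0, W=0, Z=0, U=1, Y=1, V=0) weight 1/336
  (X=0, W=0, Z=0, U=1, Y=2, V=0) weight 1/504
  (X=0, W=0, Z=1, U=0, Y=0, V=1) weight 1/126
  (X=0, W=0, Z=1, U=0, Y=1, V=1) weight 1/84
  … 40 more
Group by V:
  weight(V=0) = 1/18
  weight(V=1) = 2/9
Total weight = 1/18 + 2/9 = 5/18
P(V=0 | obs) = 1/18 / 5/18 = 1/5
P(V=1 | obs) = 2/9 / 5/18 = 4/5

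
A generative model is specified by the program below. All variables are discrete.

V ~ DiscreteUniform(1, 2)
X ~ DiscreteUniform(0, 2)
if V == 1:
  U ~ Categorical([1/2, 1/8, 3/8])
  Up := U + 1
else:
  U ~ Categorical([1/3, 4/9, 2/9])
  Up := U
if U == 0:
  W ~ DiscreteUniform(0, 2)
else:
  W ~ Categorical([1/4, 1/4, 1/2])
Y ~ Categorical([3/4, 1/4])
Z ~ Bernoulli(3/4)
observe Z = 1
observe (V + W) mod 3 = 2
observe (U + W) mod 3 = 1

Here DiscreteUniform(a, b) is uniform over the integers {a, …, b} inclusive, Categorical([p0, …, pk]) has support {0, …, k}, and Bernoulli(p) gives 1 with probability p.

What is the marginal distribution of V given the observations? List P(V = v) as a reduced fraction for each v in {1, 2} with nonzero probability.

Enumerate traces; 12 have nonzero weight after conditioning:
  (V=1, X=0, U=0, W=1, Y=0, Z=1) weight 1/64
  (V=1, X=0, U=0, W=1, Y=1, Z=1) weight 1/192
  (V=1, X=1, U=0, W=1, Y=0, Z=1) weight 1/64
  (V=1, X=1, U=0, W=1, Y=1, Z=1) weight 1/192
  (V=1, X=2, U=0, W=1, Y=0, Z=1) weight 1/64
  (V=1, X=2, U=0, W=1, Y=1, Z=1) weight 1/192
  (V=2, X=0, U=1, W=0, Y=0, Z=1) weight 1/96
  (V=2, X=0, U=1, W=0, Y=1, Z=1) weight 1/288
  … 4 more
Group by V:
  weight(V=1) = 1/16
  weight(V=2) = 1/24
Total weight = 1/16 + 1/24 = 5/48
P(V=1 | obs) = 1/16 / 5/48 = 3/5
P(V=2 | obs) = 1/24 / 5/48 = 2/5

P(V=1) = 3/5, P(V=2) = 2/5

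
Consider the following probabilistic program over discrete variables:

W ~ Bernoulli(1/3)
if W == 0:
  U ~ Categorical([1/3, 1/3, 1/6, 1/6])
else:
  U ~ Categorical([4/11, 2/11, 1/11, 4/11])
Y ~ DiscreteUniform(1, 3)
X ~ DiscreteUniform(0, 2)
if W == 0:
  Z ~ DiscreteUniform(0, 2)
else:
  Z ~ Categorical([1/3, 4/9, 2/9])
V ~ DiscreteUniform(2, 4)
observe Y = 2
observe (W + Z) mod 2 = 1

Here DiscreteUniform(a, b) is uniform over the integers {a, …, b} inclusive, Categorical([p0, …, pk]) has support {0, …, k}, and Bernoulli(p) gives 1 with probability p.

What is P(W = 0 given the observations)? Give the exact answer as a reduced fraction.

P(W = 0 | obs) = 6/11

Enumerate traces; 108 have nonzero weight after conditioning:
  (W=0, U=0, Y=2, X=0, Z=1, V=2) weight 2/729
  (W=0, U=0, Y=2, X=0, Z=1, V=3) weight 2/729
  (W=0, U=0, Y=2, X=0, Z=1, V=4) weight 2/729
  (W=0, U=0, Y=2, X=1, Z=1, V=2) weight 2/729
  (W=0, U=0, Y=2, X=1, Z=1, V=3) weight 2/729
  (W=0, U=0, Y=2, X=1, Z=1, V=4) weight 2/729
  (W=0, U=0, Y=2, X=2, Z=1, V=2) weight 2/729
  (W=0, U=0, Y=2, X=2, Z=1, V=3) weight 2/729
  (W=1, U=0, Y=2, X=0, Z=0, V=2) weight 4/2673
  … 99 more
Group by W:
  weight(W=0) = 2/27
  weight(W=1) = 5/81
Total weight = 2/27 + 5/81 = 11/81
P(W=0 | obs) = 2/27 / 11/81 = 6/11
P(W=1 | obs) = 5/81 / 11/81 = 5/11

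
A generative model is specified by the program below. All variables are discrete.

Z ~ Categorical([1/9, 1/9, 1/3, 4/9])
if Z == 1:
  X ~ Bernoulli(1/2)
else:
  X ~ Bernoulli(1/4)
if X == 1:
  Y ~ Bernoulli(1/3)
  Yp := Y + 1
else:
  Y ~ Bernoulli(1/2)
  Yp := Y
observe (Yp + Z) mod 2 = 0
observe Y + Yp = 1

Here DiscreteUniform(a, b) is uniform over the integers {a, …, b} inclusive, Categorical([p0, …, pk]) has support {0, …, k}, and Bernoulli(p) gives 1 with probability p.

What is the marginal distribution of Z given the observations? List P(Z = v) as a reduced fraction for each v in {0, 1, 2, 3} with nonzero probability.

P(Z=1) = 1/3, P(Z=3) = 2/3

Enumerate traces; 2 have nonzero weight after conditioning:
  (Z=1, X=1, Y=0) weight 1/27
  (Z=3, X=1, Y=0) weight 2/27
Group by Z:
  weight(Z=1) = 1/27
  weight(Z=3) = 2/27
Total weight = 1/27 + 2/27 = 1/9
P(Z=1 | obs) = 1/27 / 1/9 = 1/3
P(Z=3 | obs) = 2/27 / 1/9 = 2/3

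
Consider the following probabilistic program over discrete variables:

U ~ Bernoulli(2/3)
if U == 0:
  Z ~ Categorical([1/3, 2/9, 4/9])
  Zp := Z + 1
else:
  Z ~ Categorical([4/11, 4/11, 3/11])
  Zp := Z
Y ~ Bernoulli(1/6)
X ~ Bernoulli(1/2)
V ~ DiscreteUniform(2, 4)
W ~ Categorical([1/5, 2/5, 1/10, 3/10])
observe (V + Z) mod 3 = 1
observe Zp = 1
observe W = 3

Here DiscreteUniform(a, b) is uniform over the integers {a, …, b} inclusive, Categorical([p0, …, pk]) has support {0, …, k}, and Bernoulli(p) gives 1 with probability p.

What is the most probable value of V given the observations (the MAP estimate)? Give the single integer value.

Enumerate traces; 8 have nonzero weight after conditioning:
  (U=0, Z=0, Y=0, X=0, V=4, W=3) weight 1/216
  (U=0, Z=0, Y=0, X=1, V=4, W=3) weight 1/216
  (U=0, Z=0, Y=1, X=0, V=4, W=3) weight 1/1080
  (U=0, Z=0, Y=1, X=1, V=4, W=3) weight 1/1080
  (U=1, Z=1, Y=0, X=0, V=3, W=3) weight 1/99
  (U=1, Z=1, Y=0, X=1, V=3, W=3) weight 1/99
  (U=1, Z=1, Y=1, X=0, V=3, W=3) weight 1/495
  (U=1, Z=1, Y=1, X=1, V=3, W=3) weight 1/495
Group by V:
  weight(V=3) = 4/165
  weight(V=4) = 1/90
Total weight = 4/165 + 1/90 = 7/198
P(V=3 | obs) = 4/165 / 7/198 = 24/35
P(V=4 | obs) = 1/90 / 7/198 = 11/35
argmax = 3

argmax_v P(V = v | obs) = 3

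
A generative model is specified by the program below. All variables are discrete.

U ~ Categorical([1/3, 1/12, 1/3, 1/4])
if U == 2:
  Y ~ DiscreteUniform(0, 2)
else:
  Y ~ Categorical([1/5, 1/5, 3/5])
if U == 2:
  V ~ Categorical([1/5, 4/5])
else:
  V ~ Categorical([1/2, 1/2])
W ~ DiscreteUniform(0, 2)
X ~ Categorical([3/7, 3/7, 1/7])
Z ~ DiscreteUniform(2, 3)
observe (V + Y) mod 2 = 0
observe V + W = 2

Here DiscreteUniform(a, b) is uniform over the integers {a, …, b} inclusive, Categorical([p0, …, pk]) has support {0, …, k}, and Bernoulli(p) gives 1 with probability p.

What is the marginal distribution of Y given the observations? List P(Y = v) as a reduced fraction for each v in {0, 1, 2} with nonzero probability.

Enumerate traces; 72 have nonzero weight after conditioning:
  (U=0, Y=0, V=0, W=2, X=0, Z=2) weight 1/420
  (U=0, Y=0, V=0, W=2, X=0, Z=3) weight 1/420
  (U=0, Y=0, V=0, W=2, X=1, Z=2) weight 1/420
  (U=0, Y=0, V=0, W=2, X=1, Z=3) weight 1/420
  (U=0, Y=0, V=0, W=2, X=2, Z=2) weight 1/1260
  (U=0, Y=0, V=0, W=2, X=2, Z=3) weight 1/1260
  (U=0, Y=1, V=1, W=1, X=0, Z=2) weight 1/420
  (U=0, Y=1, V=1, W=1, X=0, Z=3) weight 1/420
  (U=0, Y=2, V=0, W=2, X=0, Z=2) weight 1/140
  … 63 more
Group by Y:
  weight(Y=0) = 4/135
  weight(Y=1) = 7/135
  weight(Y=2) = 2/27
Total weight = 4/135 + 7/135 + 2/27 = 7/45
P(Y=0 | obs) = 4/135 / 7/45 = 4/21
P(Y=1 | obs) = 7/135 / 7/45 = 1/3
P(Y=2 | obs) = 2/27 / 7/45 = 10/21

P(Y=0) = 4/21, P(Y=1) = 1/3, P(Y=2) = 10/21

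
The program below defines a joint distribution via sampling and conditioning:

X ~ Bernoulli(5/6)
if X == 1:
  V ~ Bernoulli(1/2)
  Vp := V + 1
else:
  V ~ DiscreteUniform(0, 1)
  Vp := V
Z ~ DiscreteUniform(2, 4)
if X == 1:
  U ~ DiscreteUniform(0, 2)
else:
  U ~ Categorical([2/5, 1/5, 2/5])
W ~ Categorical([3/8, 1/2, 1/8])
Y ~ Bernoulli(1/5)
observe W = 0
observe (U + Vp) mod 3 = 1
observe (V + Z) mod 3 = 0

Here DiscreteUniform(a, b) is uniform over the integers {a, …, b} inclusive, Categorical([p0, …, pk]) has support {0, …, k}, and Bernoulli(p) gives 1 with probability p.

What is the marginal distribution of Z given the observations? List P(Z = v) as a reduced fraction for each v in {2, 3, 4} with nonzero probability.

Enumerate traces; 8 have nonzero weight after conditioning:
  (X=0, V=0, Z=3, U=1, W=0, Y=0) weight 1/600
  (X=0, V=0, Z=3, U=1, W=0, Y=1) weight 1/2400
  (X=0, V=1, Z=2, U=0, W=0, Y=0) weight 1/300
  (X=0, V=1, Z=2, U=0, W=0, Y=1) weight 1/1200
  (X=1, V=0, Z=3, U=0, W=0, Y=0) weight 1/72
  (X=1, V=0, Z=3, U=0, W=0, Y=1) weight 1/288
  (X=1, V=1, Z=2, U=2, W=0, Y=0) weight 1/72
  (X=1, V=1, Z=2, U=2, W=0, Y=1) weight 1/288
Group by Z:
  weight(Z=2) = 31/1440
  weight(Z=3) = 7/360
Total weight = 31/1440 + 7/360 = 59/1440
P(Z=2 | obs) = 31/1440 / 59/1440 = 31/59
P(Z=3 | obs) = 7/360 / 59/1440 = 28/59

P(Z=2) = 31/59, P(Z=3) = 28/59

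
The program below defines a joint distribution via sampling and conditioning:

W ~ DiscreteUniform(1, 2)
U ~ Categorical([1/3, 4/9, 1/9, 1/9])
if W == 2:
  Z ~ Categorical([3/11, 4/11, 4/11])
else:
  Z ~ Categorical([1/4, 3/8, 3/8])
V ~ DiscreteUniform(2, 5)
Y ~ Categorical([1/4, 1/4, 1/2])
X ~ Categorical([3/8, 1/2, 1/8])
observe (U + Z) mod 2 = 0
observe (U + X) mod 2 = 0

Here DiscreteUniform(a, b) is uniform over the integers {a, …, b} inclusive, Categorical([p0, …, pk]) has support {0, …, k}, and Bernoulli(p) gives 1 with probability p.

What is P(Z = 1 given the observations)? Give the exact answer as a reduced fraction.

Enumerate traces; 240 have nonzero weight after conditioning:
  (W=1, U=0, Z=0, V=2, Y=0, X=0) weight 1/1024
  (W=1, U=0, Z=0, V=2, Y=0, X=2) weight 1/3072
  (W=1, U=0, Z=0, V=2, Y=1, X=0) weight 1/1024
  (W=1, U=0, Z=0, V=2, Y=1, X=2) weight 1/3072
  (W=1, U=0, Z=0, V=2, Y=2, X=0) weight 1/512
  (W=1, U=0, Z=0, V=2, Y=2, X=2) weight 1/1536
  (W=1, U=0, Z=0, V=3, Y=0, X=0) weight 1/1024
  (W=1, U=0, Z=0, V=3, Y=0, X=2) weight 1/3072
  (W=1, U=0, Z=2, V=2, Y=0, X=0) weight 3/2048
  (W=1, U=1, Z=1, V=2, Y=0, X=1) weight 1/384
  … 230 more
Group by Z:
  weight(Z=0) = 23/396
  weight(Z=1) = 325/3168
  weight(Z=2) = 65/792
Total weight = 23/396 + 325/3168 + 65/792 = 769/3168
P(Z=0 | obs) = 23/396 / 769/3168 = 184/769
P(Z=1 | obs) = 325/3168 / 769/3168 = 325/769
P(Z=2 | obs) = 65/792 / 769/3168 = 260/769

P(Z = 1 | obs) = 325/769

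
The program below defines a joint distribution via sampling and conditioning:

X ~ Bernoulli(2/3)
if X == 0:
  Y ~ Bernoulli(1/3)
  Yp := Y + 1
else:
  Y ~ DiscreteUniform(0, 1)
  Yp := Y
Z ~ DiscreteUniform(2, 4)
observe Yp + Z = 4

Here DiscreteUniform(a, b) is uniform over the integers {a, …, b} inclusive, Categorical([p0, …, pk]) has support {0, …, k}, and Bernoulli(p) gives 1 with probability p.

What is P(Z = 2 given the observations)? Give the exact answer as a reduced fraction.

Enumerate traces; 4 have nonzero weight after conditioning:
  (X=0, Y=0, Z=3) weight 2/27
  (X=0, Y=1, Z=2) weight 1/27
  (X=1, Y=0, Z=4) weight 1/9
  (X=1, Y=1, Z=3) weight 1/9
Group by Z:
  weight(Z=2) = 1/27
  weight(Z=3) = 5/27
  weight(Z=4) = 1/9
Total weight = 1/27 + 5/27 + 1/9 = 1/3
P(Z=2 | obs) = 1/27 / 1/3 = 1/9
P(Z=3 | obs) = 5/27 / 1/3 = 5/9
P(Z=4 | obs) = 1/9 / 1/3 = 1/3

P(Z = 2 | obs) = 1/9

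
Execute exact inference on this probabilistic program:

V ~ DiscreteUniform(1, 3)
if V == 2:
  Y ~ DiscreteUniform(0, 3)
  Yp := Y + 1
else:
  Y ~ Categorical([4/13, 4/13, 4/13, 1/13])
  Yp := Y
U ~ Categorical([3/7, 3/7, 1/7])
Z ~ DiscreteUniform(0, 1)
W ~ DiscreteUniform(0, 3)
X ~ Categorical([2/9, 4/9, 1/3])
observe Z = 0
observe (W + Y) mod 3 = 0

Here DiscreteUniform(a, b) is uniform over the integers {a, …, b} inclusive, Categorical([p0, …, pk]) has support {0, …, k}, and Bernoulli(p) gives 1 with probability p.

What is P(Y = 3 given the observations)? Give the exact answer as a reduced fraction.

Enumerate traces; 162 have nonzero weight after conditioning:
  (V=1, Y=0, U=0, Z=0, W=0, X=0) weight 1/819
  (V=1, Y=0, U=0, Z=0, W=0, X=1) weight 2/819
  (V=1, Y=0, U=0, Z=0, W=0, X=2) weight 1/546
  (V=1, Y=0, U=0, Z=0, W=3, X=0) weight 1/819
  (V=1, Y=0, U=0, Z=0, W=3, X=1) weight 2/819
  (V=1, Y=0, U=0, Z=0, W=3, X=2) weight 1/546
  (V=1, Y=0, U=1, Z=0, W=0, X=0) weight 1/819
  (V=1, Y=0, U=1, Z=0, W=0, X=1) weight 2/819
  (V=1, Y=1, U=0, Z=0, W=2, X=0) weight 1/819
  (V=1, Y=2, U=0, Z=0, W=1, X=0) weight 1/819
  … 152 more
Group by Y:
  weight(Y=0) = 15/208
  weight(Y=1) = 15/416
  weight(Y=2) = 15/416
  weight(Y=3) = 7/208
Total weight = 15/208 + 15/416 + 15/416 + 7/208 = 37/208
P(Y=0 | obs) = 15/208 / 37/208 = 15/37
P(Y=1 | obs) = 15/416 / 37/208 = 15/74
P(Y=2 | obs) = 15/416 / 37/208 = 15/74
P(Y=3 | obs) = 7/208 / 37/208 = 7/37

P(Y = 3 | obs) = 7/37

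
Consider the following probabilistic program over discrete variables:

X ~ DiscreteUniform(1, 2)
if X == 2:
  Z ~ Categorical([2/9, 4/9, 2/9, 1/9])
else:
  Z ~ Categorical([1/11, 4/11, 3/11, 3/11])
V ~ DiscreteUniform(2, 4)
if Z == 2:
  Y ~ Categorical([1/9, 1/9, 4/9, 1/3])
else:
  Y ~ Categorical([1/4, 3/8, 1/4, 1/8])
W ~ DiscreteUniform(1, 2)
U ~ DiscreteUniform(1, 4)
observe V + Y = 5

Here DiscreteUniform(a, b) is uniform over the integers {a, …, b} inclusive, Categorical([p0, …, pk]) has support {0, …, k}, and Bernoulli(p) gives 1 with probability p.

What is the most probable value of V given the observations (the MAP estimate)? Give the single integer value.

argmax_v P(V = v | obs) = 4

Enumerate traces; 192 have nonzero weight after conditioning:
  (X=1, Z=0, V=2, Y=3, W=1, U=1) weight 1/4224
  (X=1, Z=0, V=2, Y=3, W=1, U=2) weight 1/4224
  (X=1, Z=0, V=2, Y=3, W=1, U=3) weight 1/4224
  (X=1, Z=0, V=2, Y=3, W=1, U=4) weight 1/4224
  (X=1, Z=0, V=2, Y=3, W=2, U=1) weight 1/4224
  (X=1, Z=0, V=2, Y=3, W=2, U=2) weight 1/4224
  (X=1, Z=0, V=2, Y=3, W=2, U=3) weight 1/4224
  (X=1, Z=0, V=2, Y=3, W=2, U=4) weight 1/4224
  (X=1, Z=0, V=3, Y=2, W=1, U=1) weight 1/2112
  (X=1, Z=0, V=4, Y=1, W=1, U=1) weight 1/1408
  … 182 more
Group by V:
  weight(V=2) = 839/14256
  weight(V=3) = 2125/21384
  weight(V=4) = 4415/42768
Total weight = 839/14256 + 2125/21384 + 4415/42768 = 5591/21384
P(V=2 | obs) = 839/14256 / 5591/21384 = 2517/11182
P(V=3 | obs) = 2125/21384 / 5591/21384 = 2125/5591
P(V=4 | obs) = 4415/42768 / 5591/21384 = 4415/11182
argmax = 4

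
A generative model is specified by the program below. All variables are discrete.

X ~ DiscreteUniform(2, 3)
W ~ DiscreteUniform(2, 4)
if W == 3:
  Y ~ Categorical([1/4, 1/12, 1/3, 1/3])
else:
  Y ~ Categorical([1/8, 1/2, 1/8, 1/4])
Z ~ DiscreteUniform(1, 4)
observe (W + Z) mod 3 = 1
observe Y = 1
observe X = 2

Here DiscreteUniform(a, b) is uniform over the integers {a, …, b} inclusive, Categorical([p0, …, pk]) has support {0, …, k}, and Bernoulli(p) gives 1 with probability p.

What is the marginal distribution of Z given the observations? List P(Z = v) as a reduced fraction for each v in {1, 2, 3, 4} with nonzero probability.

Enumerate traces; 4 have nonzero weight after conditioning:
  (X=2, W=2, Y=1, Z=2) weight 1/48
  (X=2, W=3, Y=1, Z=1) weight 1/288
  (X=2, W=3, Y=1, Z=4) weight 1/288
  (X=2, W=4, Y=1, Z=3) weight 1/48
Group by Z:
  weight(Z=1) = 1/288
  weight(Z=2) = 1/48
  weight(Z=3) = 1/48
  weight(Z=4) = 1/288
Total weight = 1/288 + 1/48 + 1/48 + 1/288 = 7/144
P(Z=1 | obs) = 1/288 / 7/144 = 1/14
P(Z=2 | obs) = 1/48 / 7/144 = 3/7
P(Z=3 | obs) = 1/48 / 7/144 = 3/7
P(Z=4 | obs) = 1/288 / 7/144 = 1/14

P(Z=1) = 1/14, P(Z=2) = 3/7, P(Z=3) = 3/7, P(Z=4) = 1/14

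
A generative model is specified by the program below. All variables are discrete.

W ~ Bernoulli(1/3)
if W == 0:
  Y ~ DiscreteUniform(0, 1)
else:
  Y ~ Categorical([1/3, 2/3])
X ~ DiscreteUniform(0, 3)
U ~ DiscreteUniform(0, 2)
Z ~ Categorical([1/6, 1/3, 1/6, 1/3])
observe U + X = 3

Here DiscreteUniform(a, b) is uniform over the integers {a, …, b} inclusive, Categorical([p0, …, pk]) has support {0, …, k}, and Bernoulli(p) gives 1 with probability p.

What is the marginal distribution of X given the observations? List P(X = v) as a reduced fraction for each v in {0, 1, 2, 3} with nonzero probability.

P(X=1) = 1/3, P(X=2) = 1/3, P(X=3) = 1/3

Enumerate traces; 48 have nonzero weight after conditioning:
  (W=0, Y=0, X=1, U=2, Z=0) weight 1/216
  (W=0, Y=0, X=1, U=2, Z=1) weight 1/108
  (W=0, Y=0, X=1, U=2, Z=2) weight 1/216
  (W=0, Y=0, X=1, U=2, Z=3) weight 1/108
  (W=0, Y=0, X=2, U=1, Z=0) weight 1/216
  (W=0, Y=0, X=2, U=1, Z=1) weight 1/108
  (W=0, Y=0, X=2, U=1, Z=2) weight 1/216
  (W=0, Y=0, X=2, U=1, Z=3) weight 1/108
  (W=0, Y=0, X=3, U=0, Z=0) weight 1/216
  … 39 more
Group by X:
  weight(X=1) = 1/12
  weight(X=2) = 1/12
  weight(X=3) = 1/12
Total weight = 1/12 + 1/12 + 1/12 = 1/4
P(X=1 | obs) = 1/12 / 1/4 = 1/3
P(X=2 | obs) = 1/12 / 1/4 = 1/3
P(X=3 | obs) = 1/12 / 1/4 = 1/3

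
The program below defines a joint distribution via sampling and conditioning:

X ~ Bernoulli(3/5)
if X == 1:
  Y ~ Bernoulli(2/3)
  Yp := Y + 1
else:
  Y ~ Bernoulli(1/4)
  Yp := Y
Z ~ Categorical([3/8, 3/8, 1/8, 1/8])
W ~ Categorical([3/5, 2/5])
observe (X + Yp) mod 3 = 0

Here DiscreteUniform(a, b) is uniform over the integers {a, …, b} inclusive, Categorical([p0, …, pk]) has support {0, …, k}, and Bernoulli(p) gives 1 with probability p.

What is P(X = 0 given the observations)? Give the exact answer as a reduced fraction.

Enumerate traces; 16 have nonzero weight after conditioning:
  (X=0, Y=0, Z=0, W=0) weight 27/400
  (X=0, Y=0, Z=0, W=1) weight 9/200
  (X=0, Y=0, Z=1, W=0) weight 27/400
  (X=0, Y=0, Z=1, W=1) weight 9/200
  (X=0, Y=0, Z=2, W=0) weight 9/400
  (X=0, Y=0, Z=2, W=1) weight 3/200
  (X=0, Y=0, Z=3, W=0) weight 9/400
  (X=0, Y=0, Z=3, W=1) weight 3/200
  (X=1, Y=1, Z=0, W=0) weight 9/100
  … 7 more
Group by X:
  weight(X=0) = 3/10
  weight(X=1) = 2/5
Total weight = 3/10 + 2/5 = 7/10
P(X=0 | obs) = 3/10 / 7/10 = 3/7
P(X=1 | obs) = 2/5 / 7/10 = 4/7

P(X = 0 | obs) = 3/7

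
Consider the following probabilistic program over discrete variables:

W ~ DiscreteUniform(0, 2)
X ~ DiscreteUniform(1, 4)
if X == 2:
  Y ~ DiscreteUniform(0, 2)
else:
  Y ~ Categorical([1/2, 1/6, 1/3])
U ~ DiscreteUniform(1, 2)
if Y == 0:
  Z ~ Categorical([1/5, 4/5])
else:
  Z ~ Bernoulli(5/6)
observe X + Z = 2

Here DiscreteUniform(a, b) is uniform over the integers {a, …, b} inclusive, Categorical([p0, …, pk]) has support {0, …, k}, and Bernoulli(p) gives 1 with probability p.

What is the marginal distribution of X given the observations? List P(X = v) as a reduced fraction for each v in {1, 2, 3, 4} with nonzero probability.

P(X=1) = 147/179, P(X=2) = 32/179

Enumerate traces; 36 have nonzero weight after conditioning:
  (W=0, X=1, Y=0, U=1, Z=1) weight 1/60
  (W=0, X=1, Y=0, U=2, Z=1) weight 1/60
  (W=0, X=1, Y=1, U=1, Z=1) weight 5/864
  (W=0, X=1, Y=1, U=2, Z=1) weight 5/864
  (W=0, X=1, Y=2, U=1, Z=1) weight 5/432
  (W=0, X=1, Y=2, U=2, Z=1) weight 5/432
  (W=0, X=2, Y=0, U=1, Z=0) weight 1/360
  (W=0, X=2, Y=0, U=2, Z=0) weight 1/360
  … 28 more
Group by X:
  weight(X=1) = 49/240
  weight(X=2) = 2/45
Total weight = 49/240 + 2/45 = 179/720
P(X=1 | obs) = 49/240 / 179/720 = 147/179
P(X=2 | obs) = 2/45 / 179/720 = 32/179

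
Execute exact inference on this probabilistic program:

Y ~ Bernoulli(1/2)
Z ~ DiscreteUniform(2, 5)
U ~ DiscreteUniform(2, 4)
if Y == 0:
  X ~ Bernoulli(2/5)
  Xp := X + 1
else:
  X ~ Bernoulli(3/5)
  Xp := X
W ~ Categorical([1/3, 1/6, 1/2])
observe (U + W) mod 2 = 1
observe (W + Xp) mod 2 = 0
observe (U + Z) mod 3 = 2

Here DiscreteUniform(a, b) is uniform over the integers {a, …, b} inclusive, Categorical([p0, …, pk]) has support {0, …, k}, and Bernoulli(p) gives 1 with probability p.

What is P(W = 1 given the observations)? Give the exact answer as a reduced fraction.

P(W = 1 | obs) = 3/13

Enumerate traces; 12 have nonzero weight after conditioning:
  (Y=0, Z=2, U=3, X=1, W=0) weight 1/180
  (Y=0, Z=2, U=3, X=1, W=2) weight 1/120
  (Y=0, Z=3, U=2, X=0, W=1) weight 1/240
  (Y=0, Z=4, U=4, X=0, W=1) weight 1/240
  (Y=0, Z=5, U=3, X=1, W=0) weight 1/180
  (Y=0, Z=5, U=3, X=1, W=2) weight 1/120
  (Y=1, Z=2, U=3, X=0, W=0) weight 1/180
  (Y=1, Z=2, U=3, X=0, W=2) weight 1/120
  … 4 more
Group by W:
  weight(W=0) = 1/45
  weight(W=1) = 1/60
  weight(W=2) = 1/30
Total weight = 1/45 + 1/60 + 1/30 = 13/180
P(W=0 | obs) = 1/45 / 13/180 = 4/13
P(W=1 | obs) = 1/60 / 13/180 = 3/13
P(W=2 | obs) = 1/30 / 13/180 = 6/13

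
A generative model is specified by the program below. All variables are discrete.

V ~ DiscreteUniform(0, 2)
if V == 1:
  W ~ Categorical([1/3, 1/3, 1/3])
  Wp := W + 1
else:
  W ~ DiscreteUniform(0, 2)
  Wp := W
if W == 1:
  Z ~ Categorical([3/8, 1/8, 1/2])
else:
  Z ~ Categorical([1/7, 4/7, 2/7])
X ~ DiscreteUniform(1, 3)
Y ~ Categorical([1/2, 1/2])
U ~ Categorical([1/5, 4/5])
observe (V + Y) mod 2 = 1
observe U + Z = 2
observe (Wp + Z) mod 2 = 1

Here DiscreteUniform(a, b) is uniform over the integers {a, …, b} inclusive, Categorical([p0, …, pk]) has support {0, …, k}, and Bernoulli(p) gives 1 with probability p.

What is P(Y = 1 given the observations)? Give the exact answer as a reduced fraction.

P(Y = 1 | obs) = 142/157

Enumerate traces; 27 have nonzero weight after conditioning:
  (V=0, W=0, Z=1, X=1, Y=1, U=1) weight 8/945
  (V=0, W=0, Z=1, X=2, Y=1, U=1) weight 8/945
  (V=0, W=0, Z=1, X=3, Y=1, U=1) weight 8/945
  (V=0, W=1, Z=2, X=1, Y=1, U=0) weight 1/540
  (V=0, W=1, Z=2, X=2, Y=1, U=0) weight 1/540
  (V=0, W=1, Z=2, X=3, Y=1, U=0) weight 1/540
  (V=0, W=2, Z=1, X=1, Y=1, U=1) weight 8/945
  (V=0, W=2, Z=1, X=2, Y=1, U=1) weight 8/945
  (V=1, W=0, Z=2, X=1, Y=0, U=0) weight 1/945
  … 18 more
Group by Y:
  weight(Y=0) = 1/84
  weight(Y=1) = 71/630
Total weight = 1/84 + 71/630 = 157/1260
P(Y=0 | obs) = 1/84 / 157/1260 = 15/157
P(Y=1 | obs) = 71/630 / 157/1260 = 142/157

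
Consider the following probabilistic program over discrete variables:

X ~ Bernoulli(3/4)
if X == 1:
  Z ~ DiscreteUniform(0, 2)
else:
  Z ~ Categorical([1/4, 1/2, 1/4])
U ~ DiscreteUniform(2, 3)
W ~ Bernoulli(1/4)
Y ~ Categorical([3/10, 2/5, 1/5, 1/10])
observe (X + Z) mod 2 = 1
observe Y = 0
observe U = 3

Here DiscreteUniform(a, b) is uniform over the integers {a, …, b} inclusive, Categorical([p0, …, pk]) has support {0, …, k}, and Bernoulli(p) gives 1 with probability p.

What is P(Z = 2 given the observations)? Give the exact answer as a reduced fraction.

Enumerate traces; 6 have nonzero weight after conditioning:
  (X=0, Z=1, U=3, W=0, Y=0) weight 9/640
  (X=0, Z=1, U=3, W=1, Y=0) weight 3/640
  (X=1, Z=0, U=3, W=0, Y=0) weight 9/320
  (X=1, Z=0, U=3, W=1, Y=0) weight 3/320
  (X=1, Z=2, U=3, W=0, Y=0) weight 9/320
  (X=1, Z=2, U=3, W=1, Y=0) weight 3/320
Group by Z:
  weight(Z=0) = 3/80
  weight(Z=1) = 3/160
  weight(Z=2) = 3/80
Total weight = 3/80 + 3/160 + 3/80 = 3/32
P(Z=0 | obs) = 3/80 / 3/32 = 2/5
P(Z=1 | obs) = 3/160 / 3/32 = 1/5
P(Z=2 | obs) = 3/80 / 3/32 = 2/5

P(Z = 2 | obs) = 2/5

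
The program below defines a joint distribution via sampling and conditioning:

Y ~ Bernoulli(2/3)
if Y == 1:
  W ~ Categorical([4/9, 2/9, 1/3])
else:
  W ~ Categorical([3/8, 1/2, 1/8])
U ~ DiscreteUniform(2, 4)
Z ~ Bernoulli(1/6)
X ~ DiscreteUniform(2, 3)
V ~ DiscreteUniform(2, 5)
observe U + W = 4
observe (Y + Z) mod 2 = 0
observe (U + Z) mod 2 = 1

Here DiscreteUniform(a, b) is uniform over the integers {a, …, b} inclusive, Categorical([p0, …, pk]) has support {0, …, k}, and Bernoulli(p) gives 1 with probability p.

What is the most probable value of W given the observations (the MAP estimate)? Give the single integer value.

Enumerate traces; 24 have nonzero weight after conditioning:
  (Y=0, W=1, U=3, Z=0, X=2, V=2) weight 5/864
  (Y=0, W=1, U=3, Z=0, X=2, V=3) weight 5/864
  (Y=0, W=1, U=3, Z=0, X=2, V=4) weight 5/864
  (Y=0, W=1, U=3, Z=0, X=2, V=5) weight 5/864
  (Y=0, W=1, U=3, Z=0, X=3, V=2) weight 5/864
  (Y=0, W=1, U=3, Z=0, X=3, V=3) weight 5/864
  (Y=0, W=1, U=3, Z=0, X=3, V=4) weight 5/864
  (Y=0, W=1, U=3, Z=0, X=3, V=5) weight 5/864
  (Y=1, W=0, U=4, Z=1, X=2, V=2) weight 1/486
  (Y=1, W=2, U=2, Z=1, X=2, V=2) weight 1/648
  … 14 more
Group by W:
  weight(W=0) = 4/243
  weight(W=1) = 5/108
  weight(W=2) = 1/81
Total weight = 4/243 + 5/108 + 1/81 = 73/972
P(W=0 | obs) = 4/243 / 73/972 = 16/73
P(W=1 | obs) = 5/108 / 73/972 = 45/73
P(W=2 | obs) = 1/81 / 73/972 = 12/73
argmax = 1

argmax_v P(W = v | obs) = 1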